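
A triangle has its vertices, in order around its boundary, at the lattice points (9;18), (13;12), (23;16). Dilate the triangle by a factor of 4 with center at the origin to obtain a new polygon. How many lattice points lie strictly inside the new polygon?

Using the shoelace formula, 2A = |(9·12 − 13·18) + (13·16 − 23·12) + (23·18 − 9·16)| = 76, so the area is 38.
The number of boundary lattice points is Σ gcd(|Δx|,|Δy|) = gcd(4,6) + gcd(10,4) + gcd(14,2) = 2+2+2 = 6.
Scaling by 4 multiplies the area by 4² = 16 (so the new area is 608) and multiplies the boundary lattice-point count by 4, giving 24.
By Pick's theorem, the interior count of the dilated polygon is 608 − 24/2 + 1 = 597.

597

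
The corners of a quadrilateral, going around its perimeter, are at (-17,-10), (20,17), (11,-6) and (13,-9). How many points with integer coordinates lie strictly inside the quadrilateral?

Using the shoelace formula, 2A = |[(-17)·17 − 20·(-10)] + [20·(-6) − 11·17] + [11·(-9) − 13·(-6)] + [13·(-10) − (-17)·(-9)]| = 700, so the area is 350.
The number of boundary lattice points is Σ gcd(|Δx|,|Δy|) = gcd(37,27) + gcd(9,23) + gcd(2,3) + gcd(30,1) = 1+1+1+1 = 4.
By Pick's theorem A = I + B/2 − 1, so I = 350 − 4/2 + 1 = 349.

349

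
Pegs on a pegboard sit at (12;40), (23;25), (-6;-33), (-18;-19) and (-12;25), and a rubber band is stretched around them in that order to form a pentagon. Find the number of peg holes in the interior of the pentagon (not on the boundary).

1566

Using the shoelace formula, 2A = |(12·25 − 23·40) + (23·(-33) − (-6)·25) + ((-6)·(-19) − (-18)·(-33)) + ((-18)·25 − (-12)·(-19)) + ((-12)·40 − 12·25)| = 3167, so the area is 3167/2.
Summing gcd(|Δx|,|Δy|) over the edges gives the boundary count: gcd(11,15) + gcd(29,58) + gcd(12,14) + gcd(6,44) + gcd(24,15) = 1+29+2+2+3 = 37.
By Pick's theorem A = I + B/2 − 1, so I = 3167/2 − 37/2 + 1 = 1566.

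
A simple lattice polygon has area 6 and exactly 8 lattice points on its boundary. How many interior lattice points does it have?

3

From Pick's theorem, I = A − B/2 + 1 = 6 − 8/2 + 1 = 3.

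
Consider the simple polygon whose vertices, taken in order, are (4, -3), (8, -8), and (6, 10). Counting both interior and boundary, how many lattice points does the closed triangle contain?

Using the shoelace formula, 2A = |[4·(-8) − 8·(-3)] + [8·10 − 6·(-8)] + [6·(-3) − 4·10]| = 62, so the area is 31.
Summing gcd(|Δx|,|Δy|) over the edges gives the boundary count: gcd(4,5) + gcd(2,18) + gcd(2,13) = 1+2+1 = 4.
Pick's theorem gives I = A − B/2 + 1 = 31 − 4/2 + 1 = 30, so the closed region contains I + B = 30 + 4 = 34 lattice points.

34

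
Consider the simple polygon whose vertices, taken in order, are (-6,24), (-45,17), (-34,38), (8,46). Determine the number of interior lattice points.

775

The shoelace formula gives twice the area as |((-6)·17 − (-45)·24) + ((-45)·38 − (-34)·17) + ((-34)·46 − 8·38) + (8·24 − (-6)·46)| = 1554, so the area is 777.
Along each edge there are gcd(|Δx|,|Δy|)+1 lattice points, so counting each shared vertex once the boundary has gcd(39,7) + gcd(11,21) + gcd(42,8) + gcd(14,22) = 1+1+2+2 = 6.
Pick's theorem gives I = A − B/2 + 1 = 777 − 6/2 + 1 = 775.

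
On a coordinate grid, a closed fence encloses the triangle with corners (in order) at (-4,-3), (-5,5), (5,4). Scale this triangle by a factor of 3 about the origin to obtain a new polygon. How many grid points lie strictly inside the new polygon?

By the shoelace formula, twice the signed area is |((-4)·5 − (-5)·(-3)) + ((-5)·4 − 5·5) + (5·(-3) − (-4)·4)| = 79, so the area is 39.5.
Along each edge there are gcd(|Δx|,|Δy|)+1 lattice points, so counting each shared vertex once the boundary has gcd(1,8) + gcd(10,1) + gcd(9,7) = 1+1+1 = 3.
Scaling by 3 multiplies the area by 3² = 9 (so the new area is 355.5) and multiplies the boundary lattice-point count by 3, giving 9.
By Pick's theorem, the interior count of the dilated polygon is 355.5 − 9/2 + 1 = 352.

352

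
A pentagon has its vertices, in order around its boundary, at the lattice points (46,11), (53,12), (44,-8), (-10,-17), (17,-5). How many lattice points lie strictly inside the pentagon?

The shoelace formula gives twice the area as |(46·12 − 53·11) + (53·(-8) − 44·12) + (44·(-17) − (-10)·(-8)) + ((-10)·(-5) − 17·(-17)) + (17·11 − 46·(-5))| = 1055, so the area is 1055/2.
The number of boundary lattice points is Σ gcd(|Δx|,|Δy|) = gcd(7,1) + gcd(9,20) + gcd(54,9) + gcd(27,12) + gcd(29,16) = 1+1+9+3+1 = 15.
Pick's theorem gives I = A − B/2 + 1 = 1055/2 − 15/2 + 1 = 521.

521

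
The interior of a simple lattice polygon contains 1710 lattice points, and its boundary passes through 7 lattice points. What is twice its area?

By Pick's theorem, A = I + B/2 − 1 = 1710 + 7/2 − 1 = 3425/2.
Hence 2A = 3425.

3425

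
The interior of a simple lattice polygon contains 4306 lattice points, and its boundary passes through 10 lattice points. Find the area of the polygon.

4310

By Pick's theorem, A = I + B/2 − 1 = 4306 + 10/2 − 1 = 4310.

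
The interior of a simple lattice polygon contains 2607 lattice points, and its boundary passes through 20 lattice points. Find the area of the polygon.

2616

By Pick's theorem, A = I + B/2 − 1 = 2607 + 20/2 − 1 = 2616.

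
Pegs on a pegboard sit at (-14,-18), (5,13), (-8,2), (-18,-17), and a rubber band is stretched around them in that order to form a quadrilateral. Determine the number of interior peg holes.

139

Using the shoelace formula, 2A = |((-14)·13 − 5·(-18)) + (5·2 − (-8)·13) + ((-8)·(-17) − (-18)·2) + ((-18)·(-18) − (-14)·(-17))| = 280, so the area is 140.
Along each edge there are gcd(|Δx|,|Δy|)+1 lattice points, so counting each shared vertex once the boundary has gcd(19,31) + gcd(13,11) + gcd(10,19) + gcd(4,1) = 1+1+1+1 = 4.
By Pick's theorem A = I + B/2 − 1, so I = 140 − 4/2 + 1 = 139.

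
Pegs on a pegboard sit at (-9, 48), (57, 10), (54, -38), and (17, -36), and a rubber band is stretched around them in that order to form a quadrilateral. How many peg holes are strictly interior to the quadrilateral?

By the shoelace formula, twice the signed area is |[(-9)·10 − 57·48] + [57·(-38) − 54·10] + [54·(-36) − 17·(-38)] + [17·48 − (-9)·(-36)]| = 6338, so the area is 3169.
Along each edge there are gcd(|Δx|,|Δy|)+1 lattice points, so counting each shared vertex once the boundary has gcd(66,38) + gcd(3,48) + gcd(37,2) + gcd(26,84) = 2+3+1+2 = 8.
By Pick's theorem A = I + B/2 − 1, so I = 3169 − 8/2 + 1 = 3166.

3166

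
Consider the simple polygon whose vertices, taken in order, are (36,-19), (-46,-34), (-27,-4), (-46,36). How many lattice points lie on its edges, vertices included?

4

Along each edge there are gcd(|Δx|,|Δy|)+1 lattice points, so counting each shared vertex once the boundary has gcd(82,15) + gcd(19,30) + gcd(19,40) + gcd(82,55) = 1+1+1+1 = 4.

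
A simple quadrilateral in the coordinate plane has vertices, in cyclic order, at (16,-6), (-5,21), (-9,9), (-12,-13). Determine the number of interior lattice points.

The shoelace formula gives twice the area as |(16·21 − (-5)·(-6)) + ((-5)·9 − (-9)·21) + ((-9)·(-13) − (-12)·9) + ((-12)·(-6) − 16·(-13))| = 955, so the area is 477.5.
The number of boundary lattice points is Σ gcd(|Δx|,|Δy|) = gcd(21,27) + gcd(4,12) + gcd(3,22) + gcd(28,7) = 3+4+1+7 = 15.
Pick's theorem gives I = A − B/2 + 1 = 477.5 − 15/2 + 1 = 471.

471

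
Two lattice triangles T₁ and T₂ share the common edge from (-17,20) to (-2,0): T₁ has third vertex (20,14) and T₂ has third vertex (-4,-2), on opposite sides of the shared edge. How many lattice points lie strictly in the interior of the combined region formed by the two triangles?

The union is the simple quadrilateral with vertices (-17,20), (20,14), (-2,0), (-4,-2) in order.
The shoelace formula gives twice the area as |((-17)·14 − 20·20) + (20·0 − (-2)·14) + ((-2)·(-2) − (-4)·0) + ((-4)·20 − (-17)·(-2))| = 720, so the area is 360.
The number of boundary lattice points is Σ gcd(|Δx|,|Δy|) = gcd(37,6) + gcd(22,14) + gcd(2,2) + gcd(13,22) = 1+2+2+1 = 6.
By Pick's theorem I = A − B/2 + 1 = 360 − 6/2 + 1 = 358.

358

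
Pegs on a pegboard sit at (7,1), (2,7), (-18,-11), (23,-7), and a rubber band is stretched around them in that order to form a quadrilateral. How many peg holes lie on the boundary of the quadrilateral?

Along each edge there are gcd(|Δx|,|Δy|)+1 lattice points, so counting each shared vertex once the boundary has gcd(5,6) + gcd(20,18) + gcd(41,4) + gcd(16,8) = 1+2+1+8 = 12.

12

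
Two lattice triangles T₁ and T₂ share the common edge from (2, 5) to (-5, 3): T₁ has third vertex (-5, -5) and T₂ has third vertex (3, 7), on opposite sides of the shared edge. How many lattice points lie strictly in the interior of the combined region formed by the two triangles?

The union is the simple quadrilateral with vertices (2, 5), (-5, -5), (-5, 3), (3, 7) in order.
Using the shoelace formula, 2A = |(2·(-5) − (-5)·5) + ((-5)·3 − (-5)·(-5)) + ((-5)·7 − 3·3) + (3·5 − 2·7)| = 68, so the area is 34.
The number of boundary lattice points is Σ gcd(|Δx|,|Δy|) = gcd(7,10) + gcd(0,8) + gcd(8,4) + gcd(1,2) = 1+8+4+1 = 14.
By Pick's theorem I = A − B/2 + 1 = 34 − 14/2 + 1 = 28.

28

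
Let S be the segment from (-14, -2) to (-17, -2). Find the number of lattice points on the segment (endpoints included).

4

The number of lattice points on a segment between lattice points is gcd(|Δx|,|Δy|) + 1 = gcd(3,0) + 1 = 3 + 1 = 4.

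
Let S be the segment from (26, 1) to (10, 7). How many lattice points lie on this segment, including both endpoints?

3

The number of lattice points on a segment between lattice points is gcd(|Δx|,|Δy|) + 1 = gcd(16,6) + 1 = 2 + 1 = 3.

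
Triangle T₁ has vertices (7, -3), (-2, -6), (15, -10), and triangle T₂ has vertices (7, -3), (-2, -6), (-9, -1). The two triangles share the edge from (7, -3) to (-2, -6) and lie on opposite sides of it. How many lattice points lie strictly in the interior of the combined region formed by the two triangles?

The union is the simple quadrilateral with vertices (7, -3), (15, -10), (-2, -6), (-9, -1) in order.
The shoelace formula gives twice the area as |(7·(-10) − 15·(-3)) + (15·(-6) − (-2)·(-10)) + ((-2)·(-1) − (-9)·(-6)) + ((-9)·(-3) − 7·(-1))| = 153, so the area is 153/2.
The number of boundary lattice points is Σ gcd(|Δx|,|Δy|) = gcd(8,7) + gcd(17,4) + gcd(7,5) + gcd(16,2) = 1+1+1+2 = 5.
By Pick's theorem I = A − B/2 + 1 = 153/2 − 5/2 + 1 = 75.

75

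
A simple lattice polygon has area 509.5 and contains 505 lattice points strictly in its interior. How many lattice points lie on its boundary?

Pick's theorem gives A = I + B/2 − 1, so B = 2(A − I + 1) = 2(509.5 − 505 + 1) = 11.

11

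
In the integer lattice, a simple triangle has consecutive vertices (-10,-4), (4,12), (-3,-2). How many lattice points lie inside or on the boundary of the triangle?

By the shoelace formula, twice the signed area is |((-10)·12 − 4·(-4)) + (4·(-2) − (-3)·12) + ((-3)·(-4) − (-10)·(-2))| = 84, so the area is 42.
Along each edge there are gcd(|Δx|,|Δy|)+1 lattice points, so counting each shared vertex once the boundary has gcd(14,16) + gcd(7,14) + gcd(7,2) = 2+7+1 = 10.
Pick's theorem gives I = A − B/2 + 1 = 42 − 10/2 + 1 = 38, so the closed region contains I + B = 38 + 10 = 48 lattice points.

48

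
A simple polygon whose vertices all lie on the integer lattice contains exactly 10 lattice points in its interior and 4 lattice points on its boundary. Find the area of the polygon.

By Pick's theorem, A = I + B/2 − 1 = 10 + 4/2 − 1 = 11.

11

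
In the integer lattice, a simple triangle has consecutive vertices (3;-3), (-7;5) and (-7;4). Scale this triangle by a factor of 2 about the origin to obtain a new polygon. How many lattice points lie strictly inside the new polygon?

By the shoelace formula, twice the signed area is |[3·5 − (-7)·(-3)] + [(-7)·4 − (-7)·5] + [(-7)·(-3) − 3·4]| = 10, so the area is 5.
The number of boundary lattice points is Σ gcd(|Δx|,|Δy|) = gcd(10,8) + gcd(0,1) + gcd(10,7) = 2+1+1 = 4.
Scaling by 2 multiplies the area by 2² = 4 (so the new area is 20) and multiplies the boundary lattice-point count by 2, giving 8.
By Pick's theorem, the interior count of the dilated polygon is 20 − 8/2 + 1 = 17.

17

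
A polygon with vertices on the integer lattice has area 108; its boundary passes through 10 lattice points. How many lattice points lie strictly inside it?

104

From Pick's theorem, I = A − B/2 + 1 = 108 − 10/2 + 1 = 104.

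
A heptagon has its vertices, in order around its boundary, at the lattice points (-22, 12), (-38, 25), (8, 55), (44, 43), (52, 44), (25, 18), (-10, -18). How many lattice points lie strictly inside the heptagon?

By the shoelace formula, twice the signed area is |((-22)·25 − (-38)·12) + ((-38)·55 − 8·25) + (8·43 − 44·55) + (44·44 − 52·43) + (52·18 − 25·44) + (25·(-18) − (-10)·18) + ((-10)·12 − (-22)·(-18))| = 5710, so the area is 2855.
The number of boundary lattice points is Σ gcd(|Δx|,|Δy|) = gcd(16,13) + gcd(46,30) + gcd(36,12) + gcd(8,1) + gcd(27,26) + gcd(35,36) + gcd(12,30) = 1+2+12+1+1+1+6 = 24.
Pick's theorem gives I = A − B/2 + 1 = 2855 − 24/2 + 1 = 2844.

2844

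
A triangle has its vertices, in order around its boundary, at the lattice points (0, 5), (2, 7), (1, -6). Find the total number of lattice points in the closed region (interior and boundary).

The shoelace formula gives twice the area as |[0·7 − 2·5] + [2·(-6) − 1·7] + [1·5 − 0·(-6)]| = 24, so the area is 12.
Along each edge there are gcd(|Δx|,|Δy|)+1 lattice points, so counting each shared vertex once the boundary has gcd(2,2) + gcd(1,13) + gcd(1,11) = 2+1+1 = 4.
Pick's theorem gives I = A − B/2 + 1 = 12 − 4/2 + 1 = 11, so the closed region contains I + B = 11 + 4 = 15 lattice points.

15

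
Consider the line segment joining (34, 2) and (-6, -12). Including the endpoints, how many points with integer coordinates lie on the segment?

The number of lattice points on a segment between lattice points is gcd(|Δx|,|Δy|) + 1 = gcd(40,14) + 1 = 2 + 1 = 3.

3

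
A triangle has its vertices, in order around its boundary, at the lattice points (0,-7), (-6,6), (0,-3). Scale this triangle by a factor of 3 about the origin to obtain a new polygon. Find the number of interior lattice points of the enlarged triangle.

The shoelace formula gives twice the area as |[0·6 − (-6)·(-7)] + [(-6)·(-3) − 0·6] + [0·(-7) − 0·(-3)]| = 24, so the area is 12.
Summing gcd(|Δx|,|Δy|) over the edges gives the boundary count: gcd(6,13) + gcd(6,9) + gcd(0,4) = 1+3+4 = 8.
Scaling by 3 multiplies the area by 3² = 9 (so the new area is 108) and multiplies the boundary lattice-point count by 3, giving 24.
By Pick's theorem, the interior count of the dilated polygon is 108 − 24/2 + 1 = 97.

97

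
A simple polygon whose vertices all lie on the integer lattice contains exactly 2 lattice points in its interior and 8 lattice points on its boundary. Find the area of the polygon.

5

Pick's theorem states A = I + B/2 − 1, so A = 2 + 8/2 − 1 = 5.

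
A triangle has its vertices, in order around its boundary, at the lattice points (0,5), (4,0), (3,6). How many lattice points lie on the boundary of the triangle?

3

The number of boundary lattice points is Σ gcd(|Δx|,|Δy|) = gcd(4,5) + gcd(1,6) + gcd(3,1) = 1+1+1 = 3.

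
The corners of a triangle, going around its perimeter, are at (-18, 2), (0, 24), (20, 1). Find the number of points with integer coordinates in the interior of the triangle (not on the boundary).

The shoelace formula gives twice the area as |[(-18)·24 − 0·2] + [0·1 − 20·24] + [20·2 − (-18)·1]| = 854, so the area is 427.
Along each edge there are gcd(|Δx|,|Δy|)+1 lattice points, so counting each shared vertex once the boundary has gcd(18,22) + gcd(20,23) + gcd(38,1) = 2+1+1 = 4.
Pick's theorem gives I = A − B/2 + 1 = 427 − 4/2 + 1 = 426.

426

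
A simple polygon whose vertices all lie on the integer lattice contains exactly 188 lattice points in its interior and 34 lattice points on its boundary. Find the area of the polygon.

204

Pick's theorem states A = I + B/2 − 1, so A = 188 + 34/2 − 1 = 204.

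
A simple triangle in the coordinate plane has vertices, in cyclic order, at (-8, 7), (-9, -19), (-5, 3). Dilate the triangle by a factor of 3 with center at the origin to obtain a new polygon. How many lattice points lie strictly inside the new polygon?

364

The shoelace formula gives twice the area as |[(-8)·(-19) − (-9)·7] + [(-9)·3 − (-5)·(-19)] + [(-5)·7 − (-8)·3]| = 82, so the area is 41.
Summing gcd(|Δx|,|Δy|) over the edges gives the boundary count: gcd(1,26) + gcd(4,22) + gcd(3,4) = 1+2+1 = 4.
Scaling by 3 multiplies the area by 3² = 9 (so the new area is 369) and multiplies the boundary lattice-point count by 3, giving 12.
By Pick's theorem, the interior count of the dilated polygon is 369 − 12/2 + 1 = 364.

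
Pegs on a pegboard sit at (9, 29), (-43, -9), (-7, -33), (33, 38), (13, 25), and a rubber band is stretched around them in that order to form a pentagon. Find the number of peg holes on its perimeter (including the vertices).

20

The number of boundary lattice points is Σ gcd(|Δx|,|Δy|) = gcd(52,38) + gcd(36,24) + gcd(40,71) + gcd(20,13) + gcd(4,4) = 2+12+1+1+4 = 20.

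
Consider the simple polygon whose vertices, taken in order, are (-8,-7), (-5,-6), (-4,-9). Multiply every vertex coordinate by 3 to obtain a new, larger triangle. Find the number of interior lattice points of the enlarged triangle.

40

Using the shoelace formula, 2A = |[(-8)·(-6) − (-5)·(-7)] + [(-5)·(-9) − (-4)·(-6)] + [(-4)·(-7) − (-8)·(-9)]| = 10, so the area is 5.
Along each edge there are gcd(|Δx|,|Δy|)+1 lattice points, so counting each shared vertex once the boundary has gcd(3,1) + gcd(1,3) + gcd(4,2) = 1+1+2 = 4.
Scaling by 3 multiplies the area by 3² = 9 (so the new area is 45) and multiplies the boundary lattice-point count by 3, giving 12.
By Pick's theorem, the interior count of the dilated polygon is 45 − 12/2 + 1 = 40.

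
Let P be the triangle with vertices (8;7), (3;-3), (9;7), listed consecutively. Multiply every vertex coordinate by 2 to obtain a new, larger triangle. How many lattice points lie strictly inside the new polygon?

Using the shoelace formula, 2A = |[8·(-3) − 3·7] + [3·7 − 9·(-3)] + [9·7 − 8·7]| = 10, so the area is 5.
The number of boundary lattice points is Σ gcd(|Δx|,|Δy|) = gcd(5,10) + gcd(6,10) + gcd(1,0) = 5+2+1 = 8.
Scaling by 2 multiplies the area by 2² = 4 (so the new area is 20) and multiplies the boundary lattice-point count by 2, giving 16.
By Pick's theorem, the interior count of the dilated polygon is 20 − 16/2 + 1 = 13.

13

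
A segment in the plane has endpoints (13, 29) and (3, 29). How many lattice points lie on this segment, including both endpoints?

The number of lattice points on a segment between lattice points is gcd(|Δx|,|Δy|) + 1 = gcd(10,0) + 1 = 10 + 1 = 11.

11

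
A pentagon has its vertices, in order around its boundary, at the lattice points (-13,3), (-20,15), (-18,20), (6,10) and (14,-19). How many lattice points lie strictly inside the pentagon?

510

By the shoelace formula, twice the signed area is |((-13)·15 − (-20)·3) + ((-20)·20 − (-18)·15) + ((-18)·10 − 6·20) + (6·(-19) − 14·10) + (14·3 − (-13)·(-19))| = 1024, so the area is 512.
Along each edge there are gcd(|Δx|,|Δy|)+1 lattice points, so counting each shared vertex once the boundary has gcd(7,12) + gcd(2,5) + gcd(24,10) + gcd(8,29) + gcd(27,22) = 1+1+2+1+1 = 6.
Pick's theorem gives I = A − B/2 + 1 = 512 − 6/2 + 1 = 510.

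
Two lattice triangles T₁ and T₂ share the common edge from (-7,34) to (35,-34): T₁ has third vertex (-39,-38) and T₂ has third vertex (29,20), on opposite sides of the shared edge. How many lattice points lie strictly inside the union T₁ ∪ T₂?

3522

The union is the simple quadrilateral with vertices (-7,34), (-39,-38), (35,-34), (29,20) in order.
By the shoelace formula, twice the signed area is |((-7)·(-38) − (-39)·34) + ((-39)·(-34) − 35·(-38)) + (35·20 − 29·(-34)) + (29·34 − (-7)·20)| = 7060, so the area is 3530.
Summing gcd(|Δx|,|Δy|) over the edges gives the boundary count: gcd(32,72) + gcd(74,4) + gcd(6,54) + gcd(36,14) = 8+2+6+2 = 18.
By Pick's theorem I = A − B/2 + 1 = 3530 − 18/2 + 1 = 3522.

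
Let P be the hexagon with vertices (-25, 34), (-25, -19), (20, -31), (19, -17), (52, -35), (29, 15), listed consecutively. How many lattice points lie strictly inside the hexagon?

3022

Using the shoelace formula, 2A = |[(-25)·(-19) − (-25)·34] + [(-25)·(-31) − 20·(-19)] + [20·(-17) − 19·(-31)] + [19·(-35) − 52·(-17)] + [52·15 − 29·(-35)] + [29·34 − (-25)·15]| = 6104, so the area is 3052.
The number of boundary lattice points is Σ gcd(|Δx|,|Δy|) = gcd(0,53) + gcd(45,12) + gcd(1,14) + gcd(33,18) + gcd(23,50) + gcd(54,19) = 53+3+1+3+1+1 = 62.
By Pick's theorem A = I + B/2 − 1, so I = 3052 − 62/2 + 1 = 3022.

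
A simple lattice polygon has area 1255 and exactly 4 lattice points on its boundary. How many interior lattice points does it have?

1254

From Pick's theorem, I = A − B/2 + 1 = 1255 − 4/2 + 1 = 1254.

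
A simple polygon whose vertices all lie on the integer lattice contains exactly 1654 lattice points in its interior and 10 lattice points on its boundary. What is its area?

1658

By Pick's theorem, A = I + B/2 − 1 = 1654 + 10/2 − 1 = 1658.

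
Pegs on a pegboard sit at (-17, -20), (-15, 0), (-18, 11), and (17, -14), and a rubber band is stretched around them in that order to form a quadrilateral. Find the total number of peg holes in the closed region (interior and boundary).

By the shoelace formula, twice the signed area is |((-17)·0 − (-15)·(-20)) + ((-15)·11 − (-18)·0) + ((-18)·(-14) − 17·11) + (17·(-20) − (-17)·(-14))| = 978, so the area is 489.
Along each edge there are gcd(|Δx|,|Δy|)+1 lattice points, so counting each shared vertex once the boundary has gcd(2,20) + gcd(3,11) + gcd(35,25) + gcd(34,6) = 2+1+5+2 = 10.
Pick's theorem gives I = A − B/2 + 1 = 489 − 10/2 + 1 = 485, so the closed region contains I + B = 485 + 10 = 495 lattice points.

495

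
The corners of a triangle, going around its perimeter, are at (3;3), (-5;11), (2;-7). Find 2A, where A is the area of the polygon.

The shoelace formula gives twice the area as |(3·11 − (-5)·3) + ((-5)·(-7) − 2·11) + (2·3 − 3·(-7))| = 88, so the area is 44.

88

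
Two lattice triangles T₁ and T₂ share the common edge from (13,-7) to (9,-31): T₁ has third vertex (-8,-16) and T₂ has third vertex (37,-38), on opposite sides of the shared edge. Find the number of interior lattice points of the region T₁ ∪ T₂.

579

The union is the simple quadrilateral with vertices (13,-7), (-8,-16), (9,-31), (37,-38) in order.
Using the shoelace formula, 2A = |[13·(-16) − (-8)·(-7)] + [(-8)·(-31) − 9·(-16)] + [9·(-38) − 37·(-31)] + [37·(-7) − 13·(-38)]| = 1168, so the area is 584.
Along each edge there are gcd(|Δx|,|Δy|)+1 lattice points, so counting each shared vertex once the boundary has gcd(21,9) + gcd(17,15) + gcd(28,7) + gcd(24,31) = 3+1+7+1 = 12.
By Pick's theorem I = A − B/2 + 1 = 584 − 12/2 + 1 = 579.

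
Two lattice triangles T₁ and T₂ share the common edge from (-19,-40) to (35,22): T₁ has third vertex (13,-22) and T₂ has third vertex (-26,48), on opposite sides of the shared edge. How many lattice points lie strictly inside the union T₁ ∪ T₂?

The union is the simple quadrilateral with vertices (-19,-40), (13,-22), (35,22), (-26,48) in order.
By the shoelace formula, twice the signed area is |[(-19)·(-22) − 13·(-40)] + [13·22 − 35·(-22)] + [35·48 − (-26)·22] + [(-26)·(-40) − (-19)·48]| = 6198, so the area is 3099.
Summing gcd(|Δx|,|Δy|) over the edges gives the boundary count: gcd(32,18) + gcd(22,44) + gcd(61,26) + gcd(7,88) = 2+22+1+1 = 26.
By Pick's theorem I = A − B/2 + 1 = 3099 − 26/2 + 1 = 3087.

3087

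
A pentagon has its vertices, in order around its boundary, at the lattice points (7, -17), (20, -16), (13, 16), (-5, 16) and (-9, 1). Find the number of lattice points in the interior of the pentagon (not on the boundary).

654

The shoelace formula gives twice the area as |[7·(-16) − 20·(-17)] + [20·16 − 13·(-16)] + [13·16 − (-5)·16] + [(-5)·1 − (-9)·16] + [(-9)·(-17) − 7·1]| = 1329, so the area is 1329/2.
Along each edge there are gcd(|Δx|,|Δy|)+1 lattice points, so counting each shared vertex once the boundary has gcd(13,1) + gcd(7,32) + gcd(18,0) + gcd(4,15) + gcd(16,18) = 1+1+18+1+2 = 23.
By Pick's theorem A = I + B/2 − 1, so I = 1329/2 − 23/2 + 1 = 654.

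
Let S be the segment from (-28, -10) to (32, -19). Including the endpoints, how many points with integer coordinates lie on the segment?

4

The number of lattice points on a segment between lattice points is gcd(|Δx|,|Δy|) + 1 = gcd(60,9) + 1 = 3 + 1 = 4.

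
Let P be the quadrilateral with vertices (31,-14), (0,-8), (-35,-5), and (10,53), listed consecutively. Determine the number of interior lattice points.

2057

The shoelace formula gives twice the area as |(31·(-8) − 0·(-14)) + (0·(-5) − (-35)·(-8)) + ((-35)·53 − 10·(-5)) + (10·(-14) − 31·53)| = 4116, so the area is 2058.
Along each edge there are gcd(|Δx|,|Δy|)+1 lattice points, so counting each shared vertex once the boundary has gcd(31,6) + gcd(35,3) + gcd(45,58) + gcd(21,67) = 1+1+1+1 = 4.
By Pick's theorem A = I + B/2 − 1, so I = 2058 − 4/2 + 1 = 2057.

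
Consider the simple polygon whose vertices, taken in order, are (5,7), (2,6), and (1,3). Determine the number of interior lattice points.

2

By the shoelace formula, twice the signed area is |[5·6 − 2·7] + [2·3 − 1·6] + [1·7 − 5·3]| = 8, so the area is 4.
Along each edge there are gcd(|Δx|,|Δy|)+1 lattice points, so counting each shared vertex once the boundary has gcd(3,1) + gcd(1,3) + gcd(4,4) = 1+1+4 = 6.
By Pick's theorem A = I + B/2 − 1, so I = 4 − 6/2 + 1 = 2.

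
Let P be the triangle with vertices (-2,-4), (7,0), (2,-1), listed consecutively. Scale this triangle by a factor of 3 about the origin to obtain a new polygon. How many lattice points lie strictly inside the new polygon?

Using the shoelace formula, 2A = |((-2)·0 − 7·(-4)) + (7·(-1) − 2·0) + (2·(-4) − (-2)·(-1))| = 11, so the area is 5.5.
Along each edge there are gcd(|Δx|,|Δy|)+1 lattice points, so counting each shared vertex once the boundary has gcd(9,4) + gcd(5,1) + gcd(4,3) = 1+1+1 = 3.
Scaling by 3 multiplies the area by 3² = 9 (so the new area is 49.5) and multiplies the boundary lattice-point count by 3, giving 9.
By Pick's theorem, the interior count of the dilated polygon is 49.5 − 9/2 + 1 = 46.

46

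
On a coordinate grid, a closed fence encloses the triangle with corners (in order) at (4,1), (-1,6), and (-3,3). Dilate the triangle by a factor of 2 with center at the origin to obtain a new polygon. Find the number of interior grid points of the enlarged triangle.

Using the shoelace formula, 2A = |(4·6 − (-1)·1) + ((-1)·3 − (-3)·6) + ((-3)·1 − 4·3)| = 25, so the area is 25/2.
The number of boundary lattice points is Σ gcd(|Δx|,|Δy|) = gcd(5,5) + gcd(2,3) + gcd(7,2) = 5+1+1 = 7.
Scaling by 2 multiplies the area by 2² = 4 (so the new area is 50) and multiplies the boundary lattice-point count by 2, giving 14.
By Pick's theorem, the interior count of the dilated polygon is 50 − 14/2 + 1 = 44.

44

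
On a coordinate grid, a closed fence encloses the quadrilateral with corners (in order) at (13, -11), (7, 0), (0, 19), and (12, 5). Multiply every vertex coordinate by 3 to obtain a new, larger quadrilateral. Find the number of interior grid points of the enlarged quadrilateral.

961

The shoelace formula gives twice the area as |(13·0 − 7·(-11)) + (7·19 − 0·0) + (0·5 − 12·19) + (12·(-11) − 13·5)| = 215, so the area is 107.5.
Summing gcd(|Δx|,|Δy|) over the edges gives the boundary count: gcd(6,11) + gcd(7,19) + gcd(12,14) + gcd(1,16) = 1+1+2+1 = 5.
Scaling by 3 multiplies the area by 3² = 9 (so the new area is 967.5) and multiplies the boundary lattice-point count by 3, giving 15.
By Pick's theorem, the interior count of the dilated polygon is 967.5 − 15/2 + 1 = 961.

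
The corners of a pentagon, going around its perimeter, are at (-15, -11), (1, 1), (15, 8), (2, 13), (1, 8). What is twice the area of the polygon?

By the shoelace formula, twice the signed area is |[(-15)·1 − 1·(-11)] + [1·8 − 15·1] + [15·13 − 2·8] + [2·8 − 1·13] + [1·(-11) − (-15)·8]| = 280, so the area is 140.

280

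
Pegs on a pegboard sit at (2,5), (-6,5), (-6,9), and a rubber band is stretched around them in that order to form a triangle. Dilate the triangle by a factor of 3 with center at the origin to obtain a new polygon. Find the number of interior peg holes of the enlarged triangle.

The shoelace formula gives twice the area as |(2·5 − (-6)·5) + ((-6)·9 − (-6)·5) + ((-6)·5 − 2·9)| = 32, so the area is 16.
The number of boundary lattice points is Σ gcd(|Δx|,|Δy|) = gcd(8,0) + gcd(0,4) + gcd(8,4) = 8+4+4 = 16.
Scaling by 3 multiplies the area by 3² = 9 (so the new area is 144) and multiplies the boundary lattice-point count by 3, giving 48.
By Pick's theorem, the interior count of the dilated polygon is 144 − 48/2 + 1 = 121.

121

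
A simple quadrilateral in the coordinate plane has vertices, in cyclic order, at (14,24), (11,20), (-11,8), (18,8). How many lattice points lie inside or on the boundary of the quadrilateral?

225

The shoelace formula gives twice the area as |[14·20 − 11·24] + [11·8 − (-11)·20] + [(-11)·8 − 18·8] + [18·24 − 14·8]| = 412, so the area is 206.
Along each edge there are gcd(|Δx|,|Δy|)+1 lattice points, so counting each shared vertex once the boundary has gcd(3,4) + gcd(22,12) + gcd(29,0) + gcd(4,16) = 1+2+29+4 = 36.
Pick's theorem gives I = A − B/2 + 1 = 206 − 36/2 + 1 = 189, so the closed region contains I + B = 189 + 36 = 225 lattice points.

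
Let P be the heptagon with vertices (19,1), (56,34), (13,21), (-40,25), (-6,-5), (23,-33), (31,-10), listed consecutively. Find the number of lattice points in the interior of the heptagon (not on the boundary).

By the shoelace formula, twice the signed area is |(19·34 − 56·1) + (56·21 − 13·34) + (13·25 − (-40)·21) + ((-40)·(-5) − (-6)·25) + ((-6)·(-33) − 23·(-5)) + (23·(-10) − 31·(-33)) + (31·1 − 19·(-10))| = 4166, so the area is 2083.
The number of boundary lattice points is Σ gcd(|Δx|,|Δy|) = gcd(37,33) + gcd(43,13) + gcd(53,4) + gcd(34,30) + gcd(29,28) + gcd(8,23) + gcd(12,11) = 1+1+1+2+1+1+1 = 8.
By Pick's theorem A = I + B/2 − 1, so I = 2083 − 8/2 + 1 = 2080.

2080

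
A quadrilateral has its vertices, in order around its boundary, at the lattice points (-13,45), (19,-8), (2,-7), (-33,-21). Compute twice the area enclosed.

2899

The shoelace formula gives twice the area as |[(-13)·(-8) − 19·45] + [19·(-7) − 2·(-8)] + [2·(-21) − (-33)·(-7)] + [(-33)·45 − (-13)·(-21)]| = 2899, so the area is 2899/2.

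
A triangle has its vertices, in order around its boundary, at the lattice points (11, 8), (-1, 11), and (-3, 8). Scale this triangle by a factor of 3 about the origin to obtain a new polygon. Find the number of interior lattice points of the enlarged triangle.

The shoelace formula gives twice the area as |(11·11 − (-1)·8) + ((-1)·8 − (-3)·11) + ((-3)·8 − 11·8)| = 42, so the area is 21.
Along each edge there are gcd(|Δx|,|Δy|)+1 lattice points, so counting each shared vertex once the boundary has gcd(12,3) + gcd(2,3) + gcd(14,0) = 3+1+14 = 18.
Scaling by 3 multiplies the area by 3² = 9 (so the new area is 189) and multiplies the boundary lattice-point count by 3, giving 54.
By Pick's theorem, the interior count of the dilated polygon is 189 − 54/2 + 1 = 163.

163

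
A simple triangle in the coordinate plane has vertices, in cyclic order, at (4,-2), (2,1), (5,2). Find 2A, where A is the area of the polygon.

11

By the shoelace formula, twice the signed area is |(4·1 − 2·(-2)) + (2·2 − 5·1) + (5·(-2) − 4·2)| = 11, so the area is 5.5.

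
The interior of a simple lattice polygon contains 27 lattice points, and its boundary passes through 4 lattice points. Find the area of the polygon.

28

Pick's theorem states A = I + B/2 − 1, so A = 27 + 4/2 − 1 = 28.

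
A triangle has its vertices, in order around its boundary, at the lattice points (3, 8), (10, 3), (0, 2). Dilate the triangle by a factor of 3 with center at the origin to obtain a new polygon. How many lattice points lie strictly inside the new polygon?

250

The shoelace formula gives twice the area as |(3·3 − 10·8) + (10·2 − 0·3) + (0·8 − 3·2)| = 57, so the area is 57/2.
The number of boundary lattice points is Σ gcd(|Δx|,|Δy|) = gcd(7,5) + gcd(10,1) + gcd(3,6) = 1+1+3 = 5.
Scaling by 3 multiplies the area by 3² = 9 (so the new area is 513/2) and multiplies the boundary lattice-point count by 3, giving 15.
By Pick's theorem, the interior count of the dilated polygon is 513/2 − 15/2 + 1 = 250.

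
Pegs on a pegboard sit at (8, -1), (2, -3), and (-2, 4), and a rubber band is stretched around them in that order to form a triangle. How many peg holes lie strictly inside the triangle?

The shoelace formula gives twice the area as |(8·(-3) − 2·(-1)) + (2·4 − (-2)·(-3)) + ((-2)·(-1) − 8·4)| = 50, so the area is 25.
Along each edge there are gcd(|Δx|,|Δy|)+1 lattice points, so counting each shared vertex once the boundary has gcd(6,2) + gcd(4,7) + gcd(10,5) = 2+1+5 = 8.
By Pick's theorem A = I + B/2 − 1, so I = 25 − 8/2 + 1 = 22.

22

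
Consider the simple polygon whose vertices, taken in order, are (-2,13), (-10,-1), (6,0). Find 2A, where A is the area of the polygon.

By the shoelace formula, twice the signed area is |[(-2)·(-1) − (-10)·13] + [(-10)·0 − 6·(-1)] + [6·13 − (-2)·0]| = 216, so the area is 108.

216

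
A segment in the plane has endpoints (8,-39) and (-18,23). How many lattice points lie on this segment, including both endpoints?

The number of lattice points on a segment between lattice points is gcd(|Δx|,|Δy|) + 1 = gcd(26,62) + 1 = 2 + 1 = 3.

3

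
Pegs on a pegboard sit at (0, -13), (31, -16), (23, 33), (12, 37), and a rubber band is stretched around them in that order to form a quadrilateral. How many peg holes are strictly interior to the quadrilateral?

Using the shoelace formula, 2A = |[0·(-16) − 31·(-13)] + [31·33 − 23·(-16)] + [23·37 − 12·33] + [12·(-13) − 0·37]| = 2093, so the area is 2093/2.
Summing gcd(|Δx|,|Δy|) over the edges gives the boundary count: gcd(31,3) + gcd(8,49) + gcd(11,4) + gcd(12,50) = 1+1+1+2 = 5.
By Pick's theorem A = I + B/2 − 1, so I = 2093/2 − 5/2 + 1 = 1045.

1045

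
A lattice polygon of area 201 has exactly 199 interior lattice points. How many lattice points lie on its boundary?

Pick's theorem gives A = I + B/2 − 1, so B = 2(A − I + 1) = 2(201 − 199 + 1) = 6.

6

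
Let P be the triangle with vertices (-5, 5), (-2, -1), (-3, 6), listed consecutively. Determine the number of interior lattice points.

The shoelace formula gives twice the area as |[(-5)·(-1) − (-2)·5] + [(-2)·6 − (-3)·(-1)] + [(-3)·5 − (-5)·6]| = 15, so the area is 15/2.
The number of boundary lattice points is Σ gcd(|Δx|,|Δy|) = gcd(3,6) + gcd(1,7) + gcd(2,1) = 3+1+1 = 5.
By Pick's theorem A = I + B/2 − 1, so I = 15/2 − 5/2 + 1 = 6.

6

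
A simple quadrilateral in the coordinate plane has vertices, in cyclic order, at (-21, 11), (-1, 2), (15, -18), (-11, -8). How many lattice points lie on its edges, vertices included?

Along each edge there are gcd(|Δx|,|Δy|)+1 lattice points, so counting each shared vertex once the boundary has gcd(20,9) + gcd(16,20) + gcd(26,10) + gcd(10,19) = 1+4+2+1 = 8.

8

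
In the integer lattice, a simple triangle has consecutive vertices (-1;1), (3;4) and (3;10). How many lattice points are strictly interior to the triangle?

Using the shoelace formula, 2A = |((-1)·4 − 3·1) + (3·10 − 3·4) + (3·1 − (-1)·10)| = 24, so the area is 12.
Along each edge there are gcd(|Δx|,|Δy|)+1 lattice points, so counting each shared vertex once the boundary has gcd(4,3) + gcd(0,6) + gcd(4,9) = 1+6+1 = 8.
Pick's theorem gives I = A − B/2 + 1 = 12 − 8/2 + 1 = 9.

9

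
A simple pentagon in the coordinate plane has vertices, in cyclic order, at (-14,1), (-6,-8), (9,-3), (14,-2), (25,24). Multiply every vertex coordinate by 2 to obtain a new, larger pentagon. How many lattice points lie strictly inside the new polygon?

1950

By the shoelace formula, twice the signed area is |((-14)·(-8) − (-6)·1) + ((-6)·(-3) − 9·(-8)) + (9·(-2) − 14·(-3)) + (14·24 − 25·(-2)) + (25·1 − (-14)·24)| = 979, so the area is 489.5.
The number of boundary lattice points is Σ gcd(|Δx|,|Δy|) = gcd(8,9) + gcd(15,5) + gcd(5,1) + gcd(11,26) + gcd(39,23) = 1+5+1+1+1 = 9.
Scaling by 2 multiplies the area by 2² = 4 (so the new area is 1958) and multiplies the boundary lattice-point count by 2, giving 18.
By Pick's theorem, the interior count of the dilated polygon is 1958 − 18/2 + 1 = 1950.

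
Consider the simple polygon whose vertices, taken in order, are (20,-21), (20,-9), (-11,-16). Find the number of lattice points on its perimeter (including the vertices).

The number of boundary lattice points is Σ gcd(|Δx|,|Δy|) = gcd(0,12) + gcd(31,7) + gcd(31,5) = 12+1+1 = 14.

14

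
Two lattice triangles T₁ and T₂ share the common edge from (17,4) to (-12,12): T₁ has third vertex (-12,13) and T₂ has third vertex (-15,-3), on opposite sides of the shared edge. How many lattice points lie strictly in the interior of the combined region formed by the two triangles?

The union is the simple quadrilateral with vertices (17,4), (-12,13), (-12,12), (-15,-3) in order.
By the shoelace formula, twice the signed area is |(17·13 − (-12)·4) + ((-12)·12 − (-12)·13) + ((-12)·(-3) − (-15)·12) + ((-15)·4 − 17·(-3))| = 488, so the area is 244.
Summing gcd(|Δx|,|Δy|) over the edges gives the boundary count: gcd(29,9) + gcd(0,1) + gcd(3,15) + gcd(32,7) = 1+1+3+1 = 6.
By Pick's theorem I = A − B/2 + 1 = 244 − 6/2 + 1 = 242.

242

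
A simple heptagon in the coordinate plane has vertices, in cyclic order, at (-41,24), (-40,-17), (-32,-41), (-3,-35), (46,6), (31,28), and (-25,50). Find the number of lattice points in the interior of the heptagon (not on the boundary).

The shoelace formula gives twice the area as |((-41)·(-17) − (-40)·24) + ((-40)·(-41) − (-32)·(-17)) + ((-32)·(-35) − (-3)·(-41)) + ((-3)·6 − 46·(-35)) + (46·28 − 31·6) + (31·50 − (-25)·28) + ((-25)·24 − (-41)·50)| = 10144, so the area is 5072.
The number of boundary lattice points is Σ gcd(|Δx|,|Δy|) = gcd(1,41) + gcd(8,24) + gcd(29,6) + gcd(49,41) + gcd(15,22) + gcd(56,22) + gcd(16,26) = 1+8+1+1+1+2+2 = 16.
By Pick's theorem A = I + B/2 − 1, so I = 5072 − 16/2 + 1 = 5065.

5065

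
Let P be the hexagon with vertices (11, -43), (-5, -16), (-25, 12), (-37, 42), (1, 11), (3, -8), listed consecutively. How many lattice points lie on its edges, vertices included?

Along each edge there are gcd(|Δx|,|Δy|)+1 lattice points, so counting each shared vertex once the boundary has gcd(16,27) + gcd(20,28) + gcd(12,30) + gcd(38,31) + gcd(2,19) + gcd(8,35) = 1+4+6+1+1+1 = 14.

14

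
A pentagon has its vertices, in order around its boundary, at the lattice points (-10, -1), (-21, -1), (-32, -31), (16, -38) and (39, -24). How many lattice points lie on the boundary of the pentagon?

15

Summing gcd(|Δx|,|Δy|) over the edges gives the boundary count: gcd(11,0) + gcd(11,30) + gcd(48,7) + gcd(23,14) + gcd(49,23) = 11+1+1+1+1 = 15.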